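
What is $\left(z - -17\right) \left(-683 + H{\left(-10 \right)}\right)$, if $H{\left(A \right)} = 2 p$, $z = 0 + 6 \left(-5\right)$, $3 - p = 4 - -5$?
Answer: $9035$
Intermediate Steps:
$p = -6$ ($p = 3 - \left(4 - -5\right) = 3 - \left(4 + 5\right) = 3 - 9 = -6$)
$z = -30$ ($z = 0 - 30 = -30$)
$H{\left(A \right)} = -12$ ($H{\left(A \right)} = 2 \left(-6\right) = -12$)
$\left(z - -17\right) \left(-683 + H{\left(-10 \right)}\right) = \left(-30 - -17\right) \left(-683 - 12\right) = \left(-30 + 17\right) \left(-695\right) = \left(-13\right) \left(-695\right) = 9035$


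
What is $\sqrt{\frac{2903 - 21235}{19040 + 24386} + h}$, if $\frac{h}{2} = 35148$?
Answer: $\frac{\sqrt{33141157301866}}{21713} \approx 265.13$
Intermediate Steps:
$h = 70296$ ($h = 2 \cdot 35148 = 70296$)
$\sqrt{\frac{2903 - 21235}{19040 + 24386} + h} = \sqrt{\frac{2903 - 21235}{19040 + 24386} + 70296} = \sqrt{- \frac{18332}{43426} + 70296} = \sqrt{\left(-18332\right) \frac{1}{43426} + 70296} = \sqrt{- \frac{9166}{21713} + 70296} = \sqrt{\frac{1526327882}{21713}} = \frac{\sqrt{33141157301866}}{21713}$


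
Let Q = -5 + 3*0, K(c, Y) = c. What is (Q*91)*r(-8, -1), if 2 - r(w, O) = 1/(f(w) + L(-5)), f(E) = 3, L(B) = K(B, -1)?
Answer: -2275/2 ≈ -1137.5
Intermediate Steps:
L(B) = B
r(w, O) = 5/2 (r(w, O) = 2 - 1/(3 - 5) = 2 - 1/(-2) = 2 - 1*(-½) = 2 + ½ = 5/2)
Q = -5 (Q = -5 + 0 = -5)
(Q*91)*r(-8, -1) = -5*91*(5/2) = -455*5/2 = -2275/2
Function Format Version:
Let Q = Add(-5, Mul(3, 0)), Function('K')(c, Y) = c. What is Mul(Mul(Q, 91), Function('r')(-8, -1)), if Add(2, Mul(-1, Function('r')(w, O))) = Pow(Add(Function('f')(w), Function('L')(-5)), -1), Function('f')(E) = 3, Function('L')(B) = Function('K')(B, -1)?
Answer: Rational(-2275, 2) ≈ -1137.5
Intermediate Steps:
Function('L')(B) = B
Function('r')(w, O) = Rational(5, 2) (Function('r')(w, O) = Add(2, Mul(-1, Pow(Add(3, -5), -1))) = Add(2, Mul(-1, Pow(-2, -1))) = Add(2, Mul(-1, Rational(-1, 2))) = Add(2, Rational(1, 2)) = Rational(5, 2))
Q = -5 (Q = Add(-5, 0) = -5)
Mul(Mul(Q, 91), Function('r')(-8, -1)) = Mul(Mul(-5, 91), Rational(5, 2)) = Mul(-455, Rational(5, 2)) = Rational(-2275, 2)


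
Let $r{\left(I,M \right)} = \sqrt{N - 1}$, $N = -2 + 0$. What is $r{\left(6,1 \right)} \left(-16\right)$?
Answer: $- 16 i \sqrt{3} \approx - 27.713 i$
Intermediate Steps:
$N = -2$
$r{\left(I,M \right)} = i \sqrt{3}$ ($r{\left(I,M \right)} = \sqrt{-2 - 1} = \sqrt{-3} = i \sqrt{3}$)
$r{\left(6,1 \right)} \left(-16\right) = i \sqrt{3} \left(-16\right) = - 16 i \sqrt{3}$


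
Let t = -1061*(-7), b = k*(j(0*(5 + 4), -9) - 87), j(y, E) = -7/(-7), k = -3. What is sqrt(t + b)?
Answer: sqrt(7685) ≈ 87.664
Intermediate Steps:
j(y, E) = 1 (j(y, E) = -7*(-1/7) = 1)
b = 258 (b = -3*(1 - 87) = -3*(-86) = 258)
t = 7427
sqrt(t + b) = sqrt(7427 + 258) = sqrt(7685)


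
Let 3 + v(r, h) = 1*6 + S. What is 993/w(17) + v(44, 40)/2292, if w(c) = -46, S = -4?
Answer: -1138001/52716 ≈ -21.587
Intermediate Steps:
v(r, h) = -1 (v(r, h) = -3 + (1*6 - 4) = -3 + (6 - 4) = -3 + 2 = -1)
993/w(17) + v(44, 40)/2292 = 993/(-46) - 1/2292 = 993*(-1/46) - 1*1/2292 = -993/46 - 1/2292 = -1138001/52716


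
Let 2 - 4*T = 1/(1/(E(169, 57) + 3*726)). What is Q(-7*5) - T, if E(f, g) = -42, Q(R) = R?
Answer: 997/2 ≈ 498.50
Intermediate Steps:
T = -1067/2 (T = ½ - 1/(4*(1/(-42 + 3*726))) = ½ - 1/(4*(1/(-42 + 2178))) = ½ - 1/(4*(1/2136)) = ½ - 1/(4*1/2136) = ½ - ¼*2136 = ½ - 534 = -1067/2 ≈ -533.50)
Q(-7*5) - T = -7*5 - 1*(-1067/2) = -35 + 1067/2 = 997/2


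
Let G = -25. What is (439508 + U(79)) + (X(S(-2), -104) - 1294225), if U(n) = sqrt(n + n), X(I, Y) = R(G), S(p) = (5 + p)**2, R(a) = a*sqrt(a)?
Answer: -854717 + sqrt(158) - 125*I ≈ -8.547e+5 - 125.0*I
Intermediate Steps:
R(a) = a**(3/2)
X(I, Y) = -125*I (X(I, Y) = (-25)**(3/2) = -125*I)
U(n) = sqrt(2)*sqrt(n) (U(n) = sqrt(2*n) = sqrt(2)*sqrt(n))
(439508 + U(79)) + (X(S(-2), -104) - 1294225) = (439508 + sqrt(2)*sqrt(79)) + (-125*I - 1294225) = (439508 + sqrt(158)) + (-1294225 - 125*I) = -854717 + sqrt(158) - 125*I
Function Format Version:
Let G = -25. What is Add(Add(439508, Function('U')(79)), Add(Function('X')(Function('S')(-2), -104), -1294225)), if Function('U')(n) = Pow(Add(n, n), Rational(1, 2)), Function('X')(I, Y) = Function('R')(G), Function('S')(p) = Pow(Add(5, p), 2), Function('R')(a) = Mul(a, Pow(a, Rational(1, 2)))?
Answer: Add(-854717, Pow(158, Rational(1, 2)), Mul(-125, I)) ≈ Add(-8.5470e+5, Mul(-125.00, I))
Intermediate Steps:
Function('R')(a) = Pow(a, Rational(3, 2))
Function('X')(I, Y) = Mul(-125, I) (Function('X')(I, Y) = Pow(-25, Rational(3, 2)) = Mul(-125, I))
Function('U')(n) = Mul(Pow(2, Rational(1, 2)), Pow(n, Rational(1, 2))) (Function('U')(n) = Pow(Mul(2, n), Rational(1, 2)) = Mul(Pow(2, Rational(1, 2)), Pow(n, Rational(1, 2))))
Add(Add(439508, Function('U')(79)), Add(Function('X')(Function('S')(-2), -104), -1294225)) = Add(Add(439508, Mul(Pow(2, Rational(1, 2)), Pow(79, Rational(1, 2)))), Add(Mul(-125, I), -1294225)) = Add(Add(439508, Pow(158, Rational(1, 2))), Add(-1294225, Mul(-125, I))) = Add(-854717, Pow(158, Rational(1, 2)), Mul(-125, I))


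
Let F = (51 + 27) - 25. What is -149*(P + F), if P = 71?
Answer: -18476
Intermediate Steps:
F = 53 (F = 78 - 25 = 53)
-149*(P + F) = -149*(71 + 53) = -149*124 = -18476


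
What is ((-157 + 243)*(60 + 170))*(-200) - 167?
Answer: -3956167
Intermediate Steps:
((-157 + 243)*(60 + 170))*(-200) - 167 = (86*230)*(-200) - 167 = 19780*(-200) - 167 = -3956000 - 167 = -3956167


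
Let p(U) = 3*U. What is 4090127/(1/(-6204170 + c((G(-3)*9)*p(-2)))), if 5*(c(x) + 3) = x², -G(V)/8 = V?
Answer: -120009434748623/5 ≈ -2.4002e+13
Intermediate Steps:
G(V) = -8*V
c(x) = -3 + x²/5
4090127/(1/(-6204170 + c((G(-3)*9)*p(-2)))) = 4090127/(1/(-6204170 + (-3 + ((-8*(-3)*9)*(3*(-2)))²/5))) = 4090127/(1/(-6204170 + (-3 + ((24*9)*(-6))²/5))) = 4090127/(1/(-6204170 + (-3 + (216*(-6))²/5))) = 4090127/(1/(-6204170 + (-3 + (⅕)*(-1296)²))) = 4090127/(1/(-6204170 + (-3 + (⅕)*1679616))) = 4090127/(1/(-6204170 + (-3 + 1679616/5))) = 4090127/(1/(-6204170 + 1679601/5)) = 4090127/(1/(-29341249/5)) = 4090127/(-5/29341249) = 4090127*(-29341249/5) = -120009434748623/5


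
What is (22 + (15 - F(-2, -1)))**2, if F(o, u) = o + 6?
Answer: 1089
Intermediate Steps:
F(o, u) = 6 + o
(22 + (15 - F(-2, -1)))**2 = (22 + (15 - (6 - 2)))**2 = (22 + (15 - 1*4))**2 = (22 + (15 - 4))**2 = (22 + 11)**2 = 33**2 = 1089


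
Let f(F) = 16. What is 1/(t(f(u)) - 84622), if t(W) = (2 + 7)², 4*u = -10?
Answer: -1/84541 ≈ -1.1829e-5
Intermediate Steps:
u = -5/2 (u = (¼)*(-10) = -5/2 ≈ -2.5000)
t(W) = 81 (t(W) = 9² = 81)
1/(t(f(u)) - 84622) = 1/(81 - 84622) = 1/(-84541) = -1/84541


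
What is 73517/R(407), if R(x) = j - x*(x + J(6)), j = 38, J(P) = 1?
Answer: -73517/166018 ≈ -0.44283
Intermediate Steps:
R(x) = 38 - x*(1 + x) (R(x) = 38 - x*(x + 1) = 38 - x*(1 + x))
73517/R(407) = 73517/(38 - 1*407 - 1*407²) = 73517/(38 - 407 - 1*165649) = 73517/(38 - 407 - 165649) = 73517/(-166018) = 73517*(-1/166018) = -73517/166018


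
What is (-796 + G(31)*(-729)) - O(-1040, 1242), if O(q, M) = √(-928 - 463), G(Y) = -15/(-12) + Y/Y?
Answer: -9745/4 - I*√1391 ≈ -2436.3 - 37.296*I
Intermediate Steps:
G(Y) = 9/4 (G(Y) = -15*(-1/12) + 1 = 5/4 + 1 = 9/4)
O(q, M) = I*√1391 (O(q, M) = √(-1391) = I*√1391)
(-796 + G(31)*(-729)) - O(-1040, 1242) = (-796 + (9/4)*(-729)) - I*√1391 = (-796 - 6561/4) - I*√1391 = -9745/4 - I*√1391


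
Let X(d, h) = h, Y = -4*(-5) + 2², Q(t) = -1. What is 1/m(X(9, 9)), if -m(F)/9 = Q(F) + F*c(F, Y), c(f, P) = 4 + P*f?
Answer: -1/17811 ≈ -5.6145e-5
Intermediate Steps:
Y = 24 (Y = 20 + 4 = 24)
m(F) = 9 - 9*F*(4 + 24*F) (m(F) = -9*(-1 + F*(4 + 24*F)) = 9 - 9*F*(4 + 24*F))
1/m(X(9, 9)) = 1/(9 - 216*9² - 36*9) = 1/(9 - 216*81 - 324) = 1/(9 - 17496 - 324) = 1/(-17811) = -1/17811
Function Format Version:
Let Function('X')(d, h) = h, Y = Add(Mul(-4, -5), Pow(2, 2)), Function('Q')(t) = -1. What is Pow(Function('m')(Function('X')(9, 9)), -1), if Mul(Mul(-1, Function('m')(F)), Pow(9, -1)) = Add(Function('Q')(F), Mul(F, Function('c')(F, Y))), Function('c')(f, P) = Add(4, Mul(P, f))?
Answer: Rational(-1, 17811) ≈ -5.6145e-5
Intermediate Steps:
Y = 24 (Y = Add(20, 4) = 24)
Function('m')(F) = Add(9, Mul(-9, F, Add(4, Mul(24, F)))) (Function('m')(F) = Mul(-9, Add(-1, Mul(F, Add(4, Mul(24, F))))) = Add(9, Mul(-9, F, Add(4, Mul(24, F)))))
Pow(Function('m')(Function('X')(9, 9)), -1) = Pow(Add(9, Mul(-216, Pow(9, 2)), Mul(-36, 9)), -1) = Pow(Add(9, Mul(-216, 81), -324), -1) = Pow(Add(9, -17496, -324), -1) = Pow(-17811, -1) = Rational(-1, 17811)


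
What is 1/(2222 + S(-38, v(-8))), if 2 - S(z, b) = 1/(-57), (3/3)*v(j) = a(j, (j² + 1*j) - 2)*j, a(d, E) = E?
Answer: 57/126769 ≈ 0.00044964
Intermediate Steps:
v(j) = j*(-2 + j + j²) (v(j) = ((j² + 1*j) - 2)*j = ((j² + j) - 2)*j = ((j + j²) - 2)*j = (-2 + j + j²)*j = j*(-2 + j + j²))
S(z, b) = 115/57 (S(z, b) = 2 - 1/(-57) = 2 - 1*(-1/57) = 2 + 1/57 = 115/57)
1/(2222 + S(-38, v(-8))) = 1/(2222 + 115/57) = 1/(126769/57) = 57/126769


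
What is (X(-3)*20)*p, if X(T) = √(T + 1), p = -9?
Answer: -180*I*√2 ≈ -254.56*I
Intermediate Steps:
X(T) = √(1 + T)
(X(-3)*20)*p = (√(1 - 3)*20)*(-9) = (√(-2)*20)*(-9) = ((I*√2)*20)*(-9) = (20*I*√2)*(-9) = -180*I*√2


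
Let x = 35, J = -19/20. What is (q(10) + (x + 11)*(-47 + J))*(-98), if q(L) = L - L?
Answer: 1080793/5 ≈ 2.1616e+5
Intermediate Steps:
q(L) = 0
J = -19/20 (J = -19*1/20 = -19/20 ≈ -0.95000)
(q(10) + (x + 11)*(-47 + J))*(-98) = (0 + (35 + 11)*(-47 - 19/20))*(-98) = (0 + 46*(-959/20))*(-98) = (0 - 22057/10)*(-98) = -22057/10*(-98) = 1080793/5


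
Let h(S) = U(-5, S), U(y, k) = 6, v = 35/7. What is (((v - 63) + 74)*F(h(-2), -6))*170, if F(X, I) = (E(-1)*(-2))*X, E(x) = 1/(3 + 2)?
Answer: -6528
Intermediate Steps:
v = 5 (v = 35*(1/7) = 5)
h(S) = 6
E(x) = 1/5
F(X, I) = -2*X/5 (F(X, I) = ((1/5)*(-2))*X = -2*X/5)
(((v - 63) + 74)*F(h(-2), -6))*170 = (((5 - 63) + 74)*(-2/5*6))*170 = ((-58 + 74)*(-12/5))*170 = (16*(-12/5))*170 = -192/5*170 = -6528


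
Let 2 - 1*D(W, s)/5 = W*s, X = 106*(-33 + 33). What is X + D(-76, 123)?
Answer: 46750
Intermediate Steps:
X = 0 (X = 106*0 = 0)
D(W, s) = 10 - 5*W*s
X + D(-76, 123) = 0 + (10 - 5*(-76)*123) = 0 + (10 + 46740) = 0 + 46750 = 46750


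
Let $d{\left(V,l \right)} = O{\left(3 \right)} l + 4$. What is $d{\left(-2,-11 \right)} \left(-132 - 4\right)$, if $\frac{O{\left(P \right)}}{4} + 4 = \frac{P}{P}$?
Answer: $-18496$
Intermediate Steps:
$O{\left(P \right)} = -12$ ($O{\left(P \right)} = -16 + 4 \frac{P}{P} = -16 + 4 \cdot 1 = -16 + 4 = -12$)
$d{\left(V,l \right)} = 4 - 12 l$ ($d{\left(V,l \right)} = - 12 l + 4 = 4 - 12 l$)
$d{\left(-2,-11 \right)} \left(-132 - 4\right) = \left(4 - -132\right) \left(-132 - 4\right) = \left(4 + 132\right) \left(-132 - 4\right) = 136 \left(-136\right) = -18496$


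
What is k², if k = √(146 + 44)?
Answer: 190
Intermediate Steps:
k = √190 ≈ 13.784
k² = (√190)² = 190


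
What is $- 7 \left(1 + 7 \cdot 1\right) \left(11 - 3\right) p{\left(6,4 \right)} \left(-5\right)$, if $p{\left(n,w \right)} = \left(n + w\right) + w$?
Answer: $31360$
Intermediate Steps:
$p{\left(n,w \right)} = n + 2 w$
$- 7 \left(1 + 7 \cdot 1\right) \left(11 - 3\right) p{\left(6,4 \right)} \left(-5\right) = - 7 \left(1 + 7 \cdot 1\right) \left(11 - 3\right) \left(6 + 2 \cdot 4\right) \left(-5\right) = - 7 \left(1 + 7\right) 8 \left(6 + 8\right) \left(-5\right) = - 7 \cdot 8 \cdot 8 \cdot 14 \left(-5\right) = \left(-7\right) 64 \left(-70\right) = \left(-448\right) \left(-70\right) = 31360$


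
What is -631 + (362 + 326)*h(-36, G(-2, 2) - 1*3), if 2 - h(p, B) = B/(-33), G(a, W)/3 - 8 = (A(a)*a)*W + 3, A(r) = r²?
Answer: 4067/11 ≈ 369.73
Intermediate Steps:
G(a, W) = 33 + 3*W*a³ (G(a, W) = 24 + 3*((a²*a)*W + 3) = 24 + 3*(a³*W + 3) = 24 + 3*(W*a³ + 3) = 24 + 3*(3 + W*a³) = 24 + (9 + 3*W*a³) = 33 + 3*W*a³)
h(p, B) = 2 + B/33 (h(p, B) = 2 - B/(-33) = 2 - B*(-1)/33 = 2 - (-1)*B/33 = 2 + B/33)
-631 + (362 + 326)*h(-36, G(-2, 2) - 1*3) = -631 + (362 + 326)*(2 + ((33 + 3*2*(-2)³) - 1*3)/33) = -631 + 688*(2 + ((33 + 3*2*(-8)) - 3)/33) = -631 + 688*(2 + ((33 - 48) - 3)/33) = -631 + 688*(2 + (-15 - 3)/33) = -631 + 688*(2 + (1/33)*(-18)) = -631 + 688*(2 - 6/11) = -631 + 688*(16/11) = -631 + 11008/11 = 4067/11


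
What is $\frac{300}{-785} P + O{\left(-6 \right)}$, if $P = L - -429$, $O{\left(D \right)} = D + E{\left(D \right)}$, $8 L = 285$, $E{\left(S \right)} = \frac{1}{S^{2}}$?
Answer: $- \frac{1037345}{5652} \approx -183.54$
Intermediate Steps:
$E{\left(S \right)} = \frac{1}{S^{2}}$
$L = \frac{285}{8}$ ($L = \frac{1}{8} \cdot 285 = \frac{285}{8} \approx 35.625$)
$O{\left(D \right)} = D + \frac{1}{D^{2}}$
$P = \frac{3717}{8}$ ($P = \frac{285}{8} - -429 = \frac{285}{8} + 429 = \frac{3717}{8} \approx 464.63$)
$\frac{300}{-785} P + O{\left(-6 \right)} = \frac{300}{-785} \cdot \frac{3717}{8} - \left(6 - \frac{1}{36}\right) = 300 \left(- \frac{1}{785}\right) \frac{3717}{8} + \left(-6 + \frac{1}{36}\right) = \left(- \frac{60}{157}\right) \frac{3717}{8} - \frac{215}{36} = - \frac{55755}{314} - \frac{215}{36} = - \frac{1037345}{5652}$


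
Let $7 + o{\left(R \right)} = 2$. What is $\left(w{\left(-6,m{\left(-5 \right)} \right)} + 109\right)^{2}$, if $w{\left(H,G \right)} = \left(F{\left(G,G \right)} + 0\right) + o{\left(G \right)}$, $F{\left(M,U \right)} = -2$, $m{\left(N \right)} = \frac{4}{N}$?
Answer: $10404$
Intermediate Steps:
$o{\left(R \right)} = -5$ ($o{\left(R \right)} = -7 + 2 = -5$)
$w{\left(H,G \right)} = -7$ ($w{\left(H,G \right)} = \left(-2 + 0\right) - 5 = -2 - 5 = -7$)
$\left(w{\left(-6,m{\left(-5 \right)} \right)} + 109\right)^{2} = \left(-7 + 109\right)^{2} = 102^{2} = 10404$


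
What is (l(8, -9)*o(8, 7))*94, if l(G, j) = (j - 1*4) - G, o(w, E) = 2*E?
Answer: -27636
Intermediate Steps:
l(G, j) = -4 + j - G (l(G, j) = (j - 4) - G = (-4 + j) - G = -4 + j - G)
(l(8, -9)*o(8, 7))*94 = ((-4 - 9 - 1*8)*(2*7))*94 = ((-4 - 9 - 8)*14)*94 = -21*14*94 = -294*94 = -27636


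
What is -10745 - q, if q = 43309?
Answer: -54054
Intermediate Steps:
-10745 - q = -10745 - 1*43309 = -10745 - 43309 = -54054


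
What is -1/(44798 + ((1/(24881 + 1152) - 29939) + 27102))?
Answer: -26033/1092370714 ≈ -2.3832e-5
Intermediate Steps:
-1/(44798 + ((1/(24881 + 1152) - 29939) + 27102)) = -1/(44798 + ((1/26033 - 29939) + 27102)) = -1/(44798 + (-779401986/26033 + 27102)) = -1/(44798 - 73855620/26033) = -1/1092370714/26033 = -1*26033/1092370714 = -26033/1092370714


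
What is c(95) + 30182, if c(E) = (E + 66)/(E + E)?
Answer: 5734741/190 ≈ 30183.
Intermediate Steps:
c(E) = (66 + E)/(2*E) (c(E) = (66 + E)/((2*E)) = (66 + E)*(1/(2*E)) = (66 + E)/(2*E))
c(95) + 30182 = (½)*(66 + 95)/95 + 30182 = (½)*(1/95)*161 + 30182 = 161/190 + 30182 = 5734741/190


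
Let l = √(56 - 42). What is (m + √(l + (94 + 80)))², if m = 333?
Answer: (333 + √(174 + √14))² ≈ 1.1995e+5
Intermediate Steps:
l = √14 ≈ 3.7417
(m + √(l + (94 + 80)))² = (333 + √(√14 + (94 + 80)))² = (333 + √(√14 + 174))² = (333 + √(174 + √14))²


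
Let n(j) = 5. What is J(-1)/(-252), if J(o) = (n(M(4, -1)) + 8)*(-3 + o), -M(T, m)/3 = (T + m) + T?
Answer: 13/63 ≈ 0.20635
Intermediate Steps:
M(T, m) = -6*T - 3*m (M(T, m) = -3*((T + m) + T) = -3*(m + 2*T) = -6*T - 3*m)
J(o) = -39 + 13*o (J(o) = (5 + 8)*(-3 + o) = 13*(-3 + o) = -39 + 13*o)
J(-1)/(-252) = (-39 + 13*(-1))/(-252) = (-39 - 13)*(-1/252) = -52*(-1/252) = 13/63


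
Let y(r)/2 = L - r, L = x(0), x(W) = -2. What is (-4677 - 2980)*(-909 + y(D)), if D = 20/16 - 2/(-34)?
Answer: 238370067/34 ≈ 7.0109e+6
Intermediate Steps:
L = -2
D = 89/68 (D = 20*(1/16) - 2*(-1/34) = 5/4 + 1/17 = 89/68 ≈ 1.3088)
y(r) = -4 - 2*r (y(r) = 2*(-2 - r) = -4 - 2*r)
(-4677 - 2980)*(-909 + y(D)) = (-4677 - 2980)*(-909 + (-4 - 2*89/68)) = -7657*(-909 + (-4 - 89/34)) = -7657*(-909 - 225/34) = -7657*(-31131/34) = 238370067/34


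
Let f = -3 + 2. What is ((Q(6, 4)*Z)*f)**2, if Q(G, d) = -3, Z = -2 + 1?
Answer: 9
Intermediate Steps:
f = -1
Z = -1
((Q(6, 4)*Z)*f)**2 = (-3*(-1)*(-1))**2 = (3*(-1))**2 = (-3)**2 = 9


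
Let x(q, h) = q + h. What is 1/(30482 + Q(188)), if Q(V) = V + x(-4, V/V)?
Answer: 1/30667 ≈ 3.2608e-5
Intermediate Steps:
x(q, h) = h + q
Q(V) = -3 + V (Q(V) = V + (V/V - 4) = V + (1 - 4) = V - 3 = -3 + V)
1/(30482 + Q(188)) = 1/(30482 + (-3 + 188)) = 1/(30482 + 185) = 1/30667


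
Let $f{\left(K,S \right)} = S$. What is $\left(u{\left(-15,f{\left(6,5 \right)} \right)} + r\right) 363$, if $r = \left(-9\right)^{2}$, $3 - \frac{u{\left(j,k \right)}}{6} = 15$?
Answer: $3267$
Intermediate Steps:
$u{\left(j,k \right)} = -72$ ($u{\left(j,k \right)} = 18 - 90 = -72$)
$r = 81$
$\left(u{\left(-15,f{\left(6,5 \right)} \right)} + r\right) 363 = \left(-72 + 81\right) 363 = 9 \cdot 363 = 3267$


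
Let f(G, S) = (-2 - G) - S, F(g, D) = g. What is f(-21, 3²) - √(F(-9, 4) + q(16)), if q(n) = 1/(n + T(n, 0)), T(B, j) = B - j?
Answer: 10 - I*√574/8 ≈ 10.0 - 2.9948*I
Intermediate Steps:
q(n) = 1/(2*n) (q(n) = 1/(n + (n - 1*0)) = 1/(n + (n + 0)) = 1/(n + n) = 1/(2*n))
f(G, S) = -2 - G - S
f(-21, 3²) - √(F(-9, 4) + q(16)) = (-2 - 1*(-21) - 1*3²) - √(-9 + (½)/16) = (-2 + 21 - 1*9) - √(-9 + (½)*(1/16)) = (-2 + 21 - 9) - √(-9 + 1/32) = 10 - √(-287/32) = 10 - I*√574/8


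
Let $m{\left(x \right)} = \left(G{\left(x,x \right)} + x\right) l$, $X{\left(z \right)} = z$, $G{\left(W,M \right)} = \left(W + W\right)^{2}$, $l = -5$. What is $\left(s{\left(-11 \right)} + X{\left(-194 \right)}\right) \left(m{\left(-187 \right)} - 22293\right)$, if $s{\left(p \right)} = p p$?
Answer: $52613874$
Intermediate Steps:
$s{\left(p \right)} = p^{2}$
$G{\left(W,M \right)} = 4 W^{2}$ ($G{\left(W,M \right)} = \left(2 W\right)^{2} = 4 W^{2}$)
$m{\left(x \right)} = - 20 x^{2} - 5 x$ ($m{\left(x \right)} = \left(4 x^{2} + x\right) \left(-5\right) = \left(x + 4 x^{2}\right) \left(-5\right) = - 20 x^{2} - 5 x$)
$\left(s{\left(-11 \right)} + X{\left(-194 \right)}\right) \left(m{\left(-187 \right)} - 22293\right) = \left(\left(-11\right)^{2} - 194\right) \left(5 \left(-187\right) \left(-1 - -748\right) - 22293\right) = \left(121 - 194\right) \left(5 \left(-187\right) \left(-1 + 748\right) - 22293\right) = - 73 \left(5 \left(-187\right) 747 - 22293\right) = - 73 \left(-698445 - 22293\right) = \left(-73\right) \left(-720738\right) = 52613874$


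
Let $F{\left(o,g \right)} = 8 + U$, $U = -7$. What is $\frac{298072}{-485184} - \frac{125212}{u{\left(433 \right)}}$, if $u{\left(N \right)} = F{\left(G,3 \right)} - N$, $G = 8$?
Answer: $\frac{8308949}{28728} \approx 289.23$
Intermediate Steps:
$F{\left(o,g \right)} = 1$ ($F{\left(o,g \right)} = 8 - 7 = 1$)
$u{\left(N \right)} = 1 - N$
$\frac{298072}{-485184} - \frac{125212}{u{\left(433 \right)}} = \frac{298072}{-485184} - \frac{125212}{1 - 433} = 298072 \left(- \frac{1}{485184}\right) - \frac{125212}{1 - 433} = - \frac{1961}{3192} - \frac{125212}{-432} = - \frac{1961}{3192} - - \frac{31303}{108} = - \frac{1961}{3192} + \frac{31303}{108} = \frac{8308949}{28728}$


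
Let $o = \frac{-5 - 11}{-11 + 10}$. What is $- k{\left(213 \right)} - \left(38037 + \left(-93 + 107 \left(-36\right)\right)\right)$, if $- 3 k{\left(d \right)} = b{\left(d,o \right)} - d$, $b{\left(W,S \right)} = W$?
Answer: $-34092$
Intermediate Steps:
$o = 16$ ($o = - \frac{16}{-1} = \left(-16\right) \left(-1\right) = 16$)
$k{\left(d \right)} = 0$ ($k{\left(d \right)} = - \frac{d - d}{3} = \left(- \frac{1}{3}\right) 0 = 0$)
$- k{\left(213 \right)} - \left(38037 + \left(-93 + 107 \left(-36\right)\right)\right) = \left(-1\right) 0 - \left(38037 + \left(-93 + 107 \left(-36\right)\right)\right) = 0 - \left(38037 - 3945\right) = 0 - 34092 = -34092$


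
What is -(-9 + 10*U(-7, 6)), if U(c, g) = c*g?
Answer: 429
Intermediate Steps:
-(-9 + 10*U(-7, 6)) = -(-9 + 10*(-7*6)) = -(-9 + 10*(-42)) = -(-9 - 420) = -1*(-429) = 429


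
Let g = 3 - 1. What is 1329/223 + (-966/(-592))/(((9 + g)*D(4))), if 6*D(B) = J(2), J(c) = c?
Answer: 4650351/726088 ≈ 6.4047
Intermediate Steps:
D(B) = ⅓ (D(B) = (⅙)*2 = ⅓)
g = 2
1329/223 + (-966/(-592))/(((9 + g)*D(4))) = 1329/223 + (-966/(-592))/(((9 + 2)*(⅓))) = 1329*(1/223) + (-966*(-1/592))/((11*(⅓))) = 1329/223 + 483/(296*(11/3)) = 1329/223 + (483/296)*(3/11) = 1329/223 + 1449/3256 = 4650351/726088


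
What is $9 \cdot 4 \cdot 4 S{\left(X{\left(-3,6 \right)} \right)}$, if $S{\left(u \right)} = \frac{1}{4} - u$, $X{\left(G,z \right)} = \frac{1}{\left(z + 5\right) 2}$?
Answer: $\frac{324}{11} \approx 29.455$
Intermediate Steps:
$X{\left(G,z \right)} = \frac{1}{2 \left(5 + z\right)}$ ($X{\left(G,z \right)} = \frac{1}{5 + z} \frac{1}{2} = \frac{1}{2 \left(5 + z\right)}$)
$S{\left(u \right)} = \frac{1}{4} - u$
$9 \cdot 4 \cdot 4 S{\left(X{\left(-3,6 \right)} \right)} = 9 \cdot 4 \cdot 4 \left(\frac{1}{4} - \frac{1}{2 \left(5 + 6\right)}\right) = 36 \cdot 4 \left(\frac{1}{4} - \frac{1}{2 \cdot 11}\right) = 144 \left(\frac{1}{4} - \frac{1}{2} \cdot \frac{1}{11}\right) = 144 \left(\frac{1}{4} - \frac{1}{22}\right) = 144 \cdot \frac{9}{44} = \frac{324}{11}$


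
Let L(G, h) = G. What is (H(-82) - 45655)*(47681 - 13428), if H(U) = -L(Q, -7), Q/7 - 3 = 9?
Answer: -1566697967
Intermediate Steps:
Q = 84 (Q = 21 + 7*9 = 21 + 63 = 84)
H(U) = -84 (H(U) = -1*84 = -84)
(H(-82) - 45655)*(47681 - 13428) = (-84 - 45655)*(47681 - 13428) = -45739*34253 = -1566697967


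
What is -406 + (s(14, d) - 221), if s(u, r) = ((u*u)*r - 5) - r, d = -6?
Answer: -1802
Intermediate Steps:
s(u, r) = -5 - r + r*u**2 (s(u, r) = (u**2*r - 5) - r = (r*u**2 - 5) - r = (-5 + r*u**2) - r = -5 - r + r*u**2)
-406 + (s(14, d) - 221) = -406 + ((-5 - 1*(-6) - 6*14**2) - 221) = -406 + ((-5 + 6 - 6*196) - 221) = -406 + ((-5 + 6 - 1176) - 221) = -406 + (-1175 - 221) = -406 - 1396 = -1802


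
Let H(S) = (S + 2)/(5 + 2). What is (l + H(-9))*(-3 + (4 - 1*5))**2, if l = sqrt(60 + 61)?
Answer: 160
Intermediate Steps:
l = 11 (l = sqrt(121) = 11)
H(S) = 2/7 + S/7 (H(S) = (2 + S)/7 = (2 + S)*(1/7) = 2/7 + S/7)
(l + H(-9))*(-3 + (4 - 1*5))**2 = (11 + (2/7 + (1/7)*(-9)))*(-3 + (4 - 1*5))**2 = (11 + (2/7 - 9/7))*(-3 + (4 - 5))**2 = (11 - 1)*(-3 - 1)**2 = 10*(-4)**2 = 10*16 = 160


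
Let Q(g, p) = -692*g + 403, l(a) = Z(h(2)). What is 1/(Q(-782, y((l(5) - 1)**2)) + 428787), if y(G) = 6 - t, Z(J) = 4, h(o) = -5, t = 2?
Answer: 1/970334 ≈ 1.0306e-6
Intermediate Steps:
l(a) = 4
y(G) = 4 (y(G) = 6 - 1*2 = 6 - 2 = 4)
Q(g, p) = 403 - 692*g
1/(Q(-782, y((l(5) - 1)**2)) + 428787) = 1/((403 - 692*(-782)) + 428787) = 1/((403 + 541144) + 428787) = 1/(541547 + 428787) = 1/970334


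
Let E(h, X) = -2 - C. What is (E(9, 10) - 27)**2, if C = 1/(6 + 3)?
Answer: 68644/81 ≈ 847.46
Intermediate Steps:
C = 1/9 ≈ 0.11111
E(h, X) = -19/9 (E(h, X) = -2 - 1*1/9 = -2 - 1/9 = -19/9)
(E(9, 10) - 27)**2 = (-19/9 - 27)**2 = (-262/9)**2 = 68644/81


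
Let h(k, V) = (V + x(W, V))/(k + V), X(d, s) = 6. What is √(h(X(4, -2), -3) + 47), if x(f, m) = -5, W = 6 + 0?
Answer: √399/3 ≈ 6.6583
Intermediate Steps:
W = 6
h(k, V) = (-5 + V)/(V + k) (h(k, V) = (V - 5)/(k + V) = (-5 + V)/(V + k))
√(h(X(4, -2), -3) + 47) = √((-5 - 3)/(-3 + 6) + 47) = √(-8/3 + 47) = √(133/3) = √399/3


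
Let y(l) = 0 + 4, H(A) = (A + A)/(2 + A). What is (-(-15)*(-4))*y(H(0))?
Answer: -240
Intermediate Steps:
H(A) = 2*A/(2 + A) (H(A) = (2*A)/(2 + A) = 2*A/(2 + A))
y(l) = 4
(-(-15)*(-4))*y(H(0)) = -(-15)*(-4)*4 = -5*12*4 = -60*4 = -240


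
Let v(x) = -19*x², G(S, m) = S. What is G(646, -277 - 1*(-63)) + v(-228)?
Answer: -987050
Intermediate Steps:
G(646, -277 - 1*(-63)) + v(-228) = 646 - 19*(-228)² = 646 - 19*51984 = 646 - 987696 = -987050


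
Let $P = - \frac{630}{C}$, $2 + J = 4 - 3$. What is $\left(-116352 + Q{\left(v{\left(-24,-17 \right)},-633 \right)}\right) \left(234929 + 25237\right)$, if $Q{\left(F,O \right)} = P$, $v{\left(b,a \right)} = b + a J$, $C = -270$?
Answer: $-30270227378$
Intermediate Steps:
$J = -1$ ($J = -2 + \left(4 - 3\right) = -2 + 1 = -1$)
$v{\left(b,a \right)} = b - a$ ($v{\left(b,a \right)} = b + a \left(-1\right) = b - a$)
$P = \frac{7}{3}$ ($P = - \frac{630}{-270} = \left(-630\right) \left(- \frac{1}{270}\right) = \frac{7}{3} \approx 2.3333$)
$Q{\left(F,O \right)} = \frac{7}{3}$
$\left(-116352 + Q{\left(v{\left(-24,-17 \right)},-633 \right)}\right) \left(234929 + 25237\right) = \left(-116352 + \frac{7}{3}\right) \left(234929 + 25237\right) = \left(- \frac{349049}{3}\right) 260166 = -30270227378$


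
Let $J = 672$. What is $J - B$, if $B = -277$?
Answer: $949$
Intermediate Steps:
$J - B = 672 - -277 = 672 + 277 = 949$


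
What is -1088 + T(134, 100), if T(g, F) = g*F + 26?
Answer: 12338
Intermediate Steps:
T(g, F) = 26 + F*g (T(g, F) = F*g + 26 = 26 + F*g)
-1088 + T(134, 100) = -1088 + (26 + 100*134) = -1088 + (26 + 13400) = -1088 + 13426 = 12338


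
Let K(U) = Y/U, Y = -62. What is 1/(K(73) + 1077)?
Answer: 73/78559 ≈ 0.00092924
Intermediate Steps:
K(U) = -62/U
1/(K(73) + 1077) = 1/(-62/73 + 1077) = 1/(78559/73) = 73/78559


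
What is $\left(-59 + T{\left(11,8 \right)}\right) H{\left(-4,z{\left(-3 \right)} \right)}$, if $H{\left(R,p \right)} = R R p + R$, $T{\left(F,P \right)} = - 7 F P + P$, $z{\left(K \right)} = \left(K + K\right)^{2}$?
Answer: $-381524$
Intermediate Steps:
$z{\left(K \right)} = 4 K^{2}$ ($z{\left(K \right)} = \left(2 K\right)^{2} = 4 K^{2}$)
$T{\left(F,P \right)} = P - 7 F P$ ($T{\left(F,P \right)} = - 7 F P + P = P - 7 F P$)
$H{\left(R,p \right)} = R + p R^{2}$ ($H{\left(R,p \right)} = R^{2} p + R = p R^{2} + R = R + p R^{2}$)
$\left(-59 + T{\left(11,8 \right)}\right) H{\left(-4,z{\left(-3 \right)} \right)} = \left(-59 + 8 \left(1 - 77\right)\right) \left(- 4 \left(1 - 4 \cdot 4 \left(-3\right)^{2}\right)\right) = \left(-59 + 8 \left(1 - 77\right)\right) \left(- 4 \left(1 - 4 \cdot 4 \cdot 9\right)\right) = \left(-59 + 8 \left(-76\right)\right) \left(- 4 \left(1 - 144\right)\right) = \left(-59 - 608\right) \left(- 4 \left(1 - 144\right)\right) = - 667 \left(\left(-4\right) \left(-143\right)\right) = \left(-667\right) 572 = -381524$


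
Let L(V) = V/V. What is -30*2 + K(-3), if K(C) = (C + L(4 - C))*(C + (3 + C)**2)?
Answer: -54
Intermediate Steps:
L(V) = 1
K(C) = (1 + C)*(C + (3 + C)**2) (K(C) = (C + 1)*(C + (3 + C)**2) = (1 + C)*(C + (3 + C)**2))
-30*2 + K(-3) = -30*2 + (9 + (-3)**3 + 8*(-3)**2 + 16*(-3)) = -60 + (9 - 27 + 8*9 - 48) = -60 + (9 - 27 + 72 - 48) = -60 + 6 = -54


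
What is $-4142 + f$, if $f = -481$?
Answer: $-4623$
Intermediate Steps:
$-4142 + f = -4142 - 481 = -4623$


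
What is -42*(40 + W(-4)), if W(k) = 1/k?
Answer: -3339/2 ≈ -1669.5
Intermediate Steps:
-42*(40 + W(-4)) = -42*(40 + 1/(-4)) = -42*(40 - ¼) = -42*159/4 = -3339/2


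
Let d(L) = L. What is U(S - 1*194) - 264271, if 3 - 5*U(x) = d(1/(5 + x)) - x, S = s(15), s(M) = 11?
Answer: -235233229/890 ≈ -2.6431e+5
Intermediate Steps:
S = 11
U(x) = ⅗ - 1/(5*(5 + x)) + x/5 (U(x) = ⅗ - (1/(5 + x) - x)/5 = ⅗ + (-1/(5*(5 + x)) + x/5) = ⅗ - 1/(5*(5 + x)) + x/5)
U(S - 1*194) - 264271 = (-1 + (3 + (11 - 1*194))*(5 + (11 - 1*194)))/(5*(5 + (11 - 1*194))) - 264271 = (-1 + (3 + (11 - 194))*(5 + (11 - 194)))/(5*(5 + (11 - 194))) - 264271 = (-1 + (3 - 183)*(5 - 183))/(5*(5 - 183)) - 264271 = (⅕)*(-1 - 180*(-178))/(-178) - 264271 = (⅕)*(-1/178)*(-1 + 32040) - 264271 = (⅕)*(-1/178)*32039 - 264271 = -32039/890 - 264271 = -235233229/890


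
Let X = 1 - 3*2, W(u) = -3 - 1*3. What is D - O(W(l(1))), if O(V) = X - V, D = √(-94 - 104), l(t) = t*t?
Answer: -1 + 3*I*√22 ≈ -1.0 + 14.071*I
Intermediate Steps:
l(t) = t²
W(u) = -6 (W(u) = -3 - 3 = -6)
D = 3*I*√22 (D = √(-198) = 3*I*√22 ≈ 14.071*I)
X = -5 (X = 1 - 6 = -5)
O(V) = -5 - V
D - O(W(l(1))) = 3*I*√22 - (-5 - 1*(-6)) = 3*I*√22 - (-5 + 6) = 3*I*√22 - 1*1 = 3*I*√22 - 1 = -1 + 3*I*√22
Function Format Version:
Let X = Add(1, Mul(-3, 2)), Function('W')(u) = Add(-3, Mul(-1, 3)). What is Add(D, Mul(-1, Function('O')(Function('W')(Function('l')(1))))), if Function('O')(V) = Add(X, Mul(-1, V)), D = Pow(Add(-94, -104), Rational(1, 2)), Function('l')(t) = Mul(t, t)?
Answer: Add(-1, Mul(3, I, Pow(22, Rational(1, 2)))) ≈ Add(-1.0000, Mul(14.071, I))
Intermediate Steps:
Function('l')(t) = Pow(t, 2)
Function('W')(u) = -6 (Function('W')(u) = Add(-3, -3) = -6)
D = Mul(3, I, Pow(22, Rational(1, 2))) (D = Pow(-198, Rational(1, 2)) = Mul(3, I, Pow(22, Rational(1, 2))) ≈ Mul(14.071, I))
X = -5 (X = Add(1, -6) = -5)
Function('O')(V) = Add(-5, Mul(-1, V))
Add(D, Mul(-1, Function('O')(Function('W')(Function('l')(1))))) = Add(Mul(3, I, Pow(22, Rational(1, 2))), Mul(-1, Add(-5, Mul(-1, -6)))) = Add(Mul(3, I, Pow(22, Rational(1, 2))), Mul(-1, Add(-5, 6))) = Add(Mul(3, I, Pow(22, Rational(1, 2))), Mul(-1, 1)) = Add(Mul(3, I, Pow(22, Rational(1, 2))), -1) = Add(-1, Mul(3, I, Pow(22, Rational(1, 2))))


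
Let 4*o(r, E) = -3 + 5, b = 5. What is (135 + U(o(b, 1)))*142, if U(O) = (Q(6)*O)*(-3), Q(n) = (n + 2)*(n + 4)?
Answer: 2130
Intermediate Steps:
Q(n) = (2 + n)*(4 + n)
o(r, E) = 1/2 (o(r, E) = (-3 + 5)/4 = (1/4)*2 = 1/2)
U(O) = -240*O (U(O) = ((8 + 6**2 + 6*6)*O)*(-3) = ((8 + 36 + 36)*O)*(-3) = (80*O)*(-3) = -240*O)
(135 + U(o(b, 1)))*142 = (135 - 240*1/2)*142 = (135 - 120)*142 = 15*142 = 2130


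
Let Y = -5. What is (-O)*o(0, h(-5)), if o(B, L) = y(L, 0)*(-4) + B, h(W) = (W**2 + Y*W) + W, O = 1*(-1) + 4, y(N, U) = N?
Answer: 540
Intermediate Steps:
O = 3 (O = -1 + 4 = 3)
h(W) = W**2 - 4*W (h(W) = (W**2 - 5*W) + W = W**2 - 4*W)
o(B, L) = B - 4*L (o(B, L) = L*(-4) + B = -4*L + B = B - 4*L)
(-O)*o(0, h(-5)) = (-1*3)*(0 - (-20)*(-4 - 5)) = -3*(0 - (-20)*(-9)) = -3*(0 - 4*45) = -3*(0 - 180) = -3*(-180) = 540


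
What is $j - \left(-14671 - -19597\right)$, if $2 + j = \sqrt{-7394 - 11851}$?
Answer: $-4928 + i \sqrt{19245} \approx -4928.0 + 138.73 i$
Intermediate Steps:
$j = -2 + i \sqrt{19245}$ ($j = -2 + \sqrt{-7394 - 11851} = -2 + \sqrt{-19245} = -2 + i \sqrt{19245} \approx -2.0 + 138.73 i$)
$j - \left(-14671 - -19597\right) = \left(-2 + i \sqrt{19245}\right) - \left(-14671 - -19597\right) = \left(-2 + i \sqrt{19245}\right) - \left(-14671 + 19597\right) = \left(-2 + i \sqrt{19245}\right) - 4926 = -4928 + i \sqrt{19245}$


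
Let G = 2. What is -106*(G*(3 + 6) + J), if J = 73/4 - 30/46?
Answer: -173575/46 ≈ -3773.4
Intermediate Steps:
J = 1619/92 (J = 73*(¼) - 30*1/46 = 73/4 - 15/23 = 1619/92 ≈ 17.598)
-106*(G*(3 + 6) + J) = -106*(2*(3 + 6) + 1619/92) = -106*(2*9 + 1619/92) = -106*(18 + 1619/92) = -106*3275/92 = -173575/46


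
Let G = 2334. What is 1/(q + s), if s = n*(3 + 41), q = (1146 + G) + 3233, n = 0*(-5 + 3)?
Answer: 1/6713 ≈ 0.00014896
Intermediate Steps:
n = 0 (n = 0*(-2) = 0)
q = 6713 (q = (1146 + 2334) + 3233 = 3480 + 3233 = 6713)
s = 0 (s = 0*(3 + 41) = 0*44 = 0)
1/(q + s) = 1/(6713 + 0) = 1/6713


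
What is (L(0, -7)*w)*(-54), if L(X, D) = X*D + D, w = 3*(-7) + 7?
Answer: -5292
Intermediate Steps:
w = -14 (w = -21 + 7 = -14)
L(X, D) = D + D*X (L(X, D) = D*X + D = D + D*X)
(L(0, -7)*w)*(-54) = (-7*(1 + 0)*(-14))*(-54) = (-7*1*(-14))*(-54) = -7*(-14)*(-54) = 98*(-54) = -5292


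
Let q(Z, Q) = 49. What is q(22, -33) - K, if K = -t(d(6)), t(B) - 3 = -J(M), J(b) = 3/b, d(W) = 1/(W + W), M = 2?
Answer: 101/2 ≈ 50.500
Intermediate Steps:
d(W) = 1/(2*W)
t(B) = 3/2 (t(B) = 3 - 3/2 = 3/2)
K = -3/2 (K = -1*3/2 = -3/2 ≈ -1.5000)
q(22, -33) - K = 49 - 1*(-3/2) = 49 + 3/2 = 101/2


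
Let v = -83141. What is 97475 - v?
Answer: 180616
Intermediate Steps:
97475 - v = 97475 - 1*(-83141) = 97475 + 83141 = 180616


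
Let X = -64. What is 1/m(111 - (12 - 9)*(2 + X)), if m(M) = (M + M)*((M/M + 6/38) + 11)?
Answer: 19/137214 ≈ 0.00013847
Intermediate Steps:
m(M) = 462*M/19 (m(M) = (2*M)*((1 + 6*(1/38)) + 11) = (2*M)*((1 + 3/19) + 11) = (2*M)*(22/19 + 11) = (2*M)*(231/19) = 462*M/19)
1/m(111 - (12 - 9)*(2 + X)) = 1/(462*(111 - (12 - 9)*(2 - 64))/19) = 1/(462*(111 - 3*(-62))/19) = 1/(462*(111 - 1*(-186))/19) = 1/(462*(111 + 186)/19) = 1/((462/19)*297) = 1/(137214/19) = 19/137214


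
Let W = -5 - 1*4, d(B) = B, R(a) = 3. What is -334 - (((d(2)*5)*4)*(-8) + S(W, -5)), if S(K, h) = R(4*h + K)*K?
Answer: 13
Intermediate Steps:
W = -9 (W = -5 - 4 = -9)
S(K, h) = 3*K
-334 - (((d(2)*5)*4)*(-8) + S(W, -5)) = -334 - (((2*5)*4)*(-8) + 3*(-9)) = -334 - ((10*4)*(-8) - 27) = -334 - (40*(-8) - 27) = -334 - (-320 - 27) = -334 - 1*(-347) = -334 + 347 = 13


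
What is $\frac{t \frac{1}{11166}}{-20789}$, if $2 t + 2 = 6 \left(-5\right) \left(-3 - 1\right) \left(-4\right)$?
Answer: $\frac{241}{232129974} \approx 1.0382 \cdot 10^{-6}$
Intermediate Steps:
$t = -241$ ($t = -1 + \frac{6 \left(-5\right) \left(-3 - 1\right) \left(-4\right)}{2} = -1 + \frac{\left(-30\right) \left(\left(-4\right) \left(-4\right)\right)}{2} = -1 + \frac{\left(-30\right) 16}{2} = -1 + \frac{1}{2} \left(-480\right) = -1 - 240 = -241$)
$\frac{t \frac{1}{11166}}{-20789} = \frac{\left(-241\right) \frac{1}{11166}}{-20789} = \left(-241\right) \frac{1}{11166} \left(- \frac{1}{20789}\right) = \left(- \frac{241}{11166}\right) \left(- \frac{1}{20789}\right) = \frac{241}{232129974}$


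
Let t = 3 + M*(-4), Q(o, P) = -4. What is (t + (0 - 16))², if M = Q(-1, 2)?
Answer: 9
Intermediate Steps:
M = -4
t = 19 (t = 3 - 4*(-4) = 3 + 16 = 19)
(t + (0 - 16))² = (19 + (0 - 16))² = (19 - 16)² = 3² = 9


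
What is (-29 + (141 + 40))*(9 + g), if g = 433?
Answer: 67184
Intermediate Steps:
(-29 + (141 + 40))*(9 + g) = (-29 + (141 + 40))*(9 + 433) = (-29 + 181)*442 = 152*442 = 67184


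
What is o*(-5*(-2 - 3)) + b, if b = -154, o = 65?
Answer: 1471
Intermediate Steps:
o*(-5*(-2 - 3)) + b = 65*(-5*(-2 - 3)) - 154 = 65*(-5*(-5)) - 154 = 65*25 - 154 = 1625 - 154 = 1471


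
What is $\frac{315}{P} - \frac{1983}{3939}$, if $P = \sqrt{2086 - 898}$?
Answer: $- \frac{661}{1313} + \frac{35 \sqrt{33}}{22} \approx 8.6357$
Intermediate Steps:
$P = 6 \sqrt{33}$ ($P = \sqrt{1188} = 6 \sqrt{33} \approx 34.467$)
$\frac{315}{P} - \frac{1983}{3939} = \frac{315}{6 \sqrt{33}} - \frac{1983}{3939} = 315 \frac{\sqrt{33}}{198} - \frac{661}{1313} = \frac{35 \sqrt{33}}{22} - \frac{661}{1313} = - \frac{661}{1313} + \frac{35 \sqrt{33}}{22}$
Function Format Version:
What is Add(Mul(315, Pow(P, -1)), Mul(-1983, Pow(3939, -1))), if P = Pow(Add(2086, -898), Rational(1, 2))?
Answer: Add(Rational(-661, 1313), Mul(Rational(35, 22), Pow(33, Rational(1, 2)))) ≈ 8.6357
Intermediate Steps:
P = Mul(6, Pow(33, Rational(1, 2))) (P = Pow(1188, Rational(1, 2)) = Mul(6, Pow(33, Rational(1, 2))) ≈ 34.467)
Add(Mul(315, Pow(P, -1)), Mul(-1983, Pow(3939, -1))) = Add(Mul(315, Pow(Mul(6, Pow(33, Rational(1, 2))), -1)), Mul(-1983, Pow(3939, -1))) = Add(Mul(315, Mul(Rational(1, 198), Pow(33, Rational(1, 2)))), Mul(-1983, Rational(1, 3939))) = Add(Mul(Rational(35, 22), Pow(33, Rational(1, 2))), Rational(-661, 1313)) = Add(Rational(-661, 1313), Mul(Rational(35, 22), Pow(33, Rational(1, 2))))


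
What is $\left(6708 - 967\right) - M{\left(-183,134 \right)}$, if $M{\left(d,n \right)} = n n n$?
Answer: $-2400363$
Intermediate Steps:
$M{\left(d,n \right)} = n^{3}$ ($M{\left(d,n \right)} = n^{2} n = n^{3}$)
$\left(6708 - 967\right) - M{\left(-183,134 \right)} = \left(6708 - 967\right) - 134^{3} = \left(6708 - 967\right) - 2406104 = 5741 - 2406104 = -2400363$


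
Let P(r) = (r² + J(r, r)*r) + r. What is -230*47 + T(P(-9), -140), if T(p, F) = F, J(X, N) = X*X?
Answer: -10950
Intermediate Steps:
J(X, N) = X²
P(r) = r + r² + r³ (P(r) = (r² + r²*r) + r = (r² + r³) + r = r + r² + r³)
-230*47 + T(P(-9), -140) = -230*47 - 140 = -10810 - 140 = -10950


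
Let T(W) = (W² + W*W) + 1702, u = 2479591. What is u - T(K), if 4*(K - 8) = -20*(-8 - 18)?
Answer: 2439801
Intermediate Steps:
K = 138 (K = 8 + (-20*(-8 - 18))/4 = 8 + (-20*(-26))/4 = 8 + (¼)*520 = 8 + 130 = 138)
T(W) = 1702 + 2*W² (T(W) = (W² + W²) + 1702 = 2*W² + 1702 = 1702 + 2*W²)
u - T(K) = 2479591 - (1702 + 2*138²) = 2479591 - (1702 + 2*19044) = 2479591 - (1702 + 38088) = 2479591 - 1*39790 = 2479591 - 39790 = 2439801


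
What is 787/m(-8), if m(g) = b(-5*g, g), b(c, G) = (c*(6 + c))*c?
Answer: 787/73600 ≈ 0.010693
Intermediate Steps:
b(c, G) = c²*(6 + c)
m(g) = 25*g²*(6 - 5*g) (m(g) = (-5*g)²*(6 - 5*g) = (25*g²)*(6 - 5*g) = 25*g²*(6 - 5*g))
787/m(-8) = 787/(((-8)²*(150 - 125*(-8)))) = 787/((64*(150 + 1000))) = 787/((64*1150)) = 787/73600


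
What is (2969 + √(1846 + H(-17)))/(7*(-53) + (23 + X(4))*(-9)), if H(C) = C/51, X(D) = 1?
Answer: -2969/587 - 7*√339/1761 ≈ -5.1311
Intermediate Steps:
H(C) = C/51 (H(C) = C*(1/51) = C/51)
(2969 + √(1846 + H(-17)))/(7*(-53) + (23 + X(4))*(-9)) = (2969 + √(1846 + (1/51)*(-17)))/(7*(-53) + (23 + 1)*(-9)) = (2969 + √(1846 - ⅓))/(-371 + 24*(-9)) = (2969 + √(5537/3))/(-371 - 216) = (2969 + 7*√339/3)/(-587) = (2969 + 7*√339/3)*(-1/587) = -2969/587 - 7*√339/1761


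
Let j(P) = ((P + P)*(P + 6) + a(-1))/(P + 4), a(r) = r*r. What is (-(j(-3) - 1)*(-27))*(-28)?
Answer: 13608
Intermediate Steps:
a(r) = r**2
j(P) = (1 + 2*P*(6 + P))/(4 + P) (j(P) = ((P + P)*(P + 6) + (-1)**2)/(P + 4) = ((2*P)*(6 + P) + 1)/(4 + P) = (2*P*(6 + P) + 1)/(4 + P) = (1 + 2*P*(6 + P))/(4 + P))
(-(j(-3) - 1)*(-27))*(-28) = (-((1 + 2*(-3)**2 + 12*(-3))/(4 - 3) - 1)*(-27))*(-28) = (-((1 + 2*9 - 36)/1 - 1)*(-27))*(-28) = (-(1*(1 + 18 - 36) - 1)*(-27))*(-28) = (-(1*(-17) - 1)*(-27))*(-28) = (-(-17 - 1)*(-27))*(-28) = (-1*(-18)*(-27))*(-28) = (18*(-27))*(-28) = -486*(-28) = 13608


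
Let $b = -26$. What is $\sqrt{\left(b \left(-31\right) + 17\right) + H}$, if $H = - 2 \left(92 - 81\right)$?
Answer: $3 \sqrt{89} \approx 28.302$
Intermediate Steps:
$H = -22$ ($H = \left(-2\right) 11 = -22$)
$\sqrt{\left(b \left(-31\right) + 17\right) + H} = \sqrt{\left(\left(-26\right) \left(-31\right) + 17\right) - 22} = \sqrt{\left(806 + 17\right) - 22} = \sqrt{823 - 22} = \sqrt{801} = 3 \sqrt{89}$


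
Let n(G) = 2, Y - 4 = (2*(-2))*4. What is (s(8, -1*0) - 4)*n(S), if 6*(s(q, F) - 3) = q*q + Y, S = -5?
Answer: 46/3 ≈ 15.333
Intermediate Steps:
Y = -12 (Y = 4 + (2*(-2))*4 = 4 - 4*4 = 4 - 16 = -12)
s(q, F) = 1 + q²/6 (s(q, F) = 3 + (q*q - 12)/6 = 3 + (q² - 12)/6 = 3 + (-12 + q²)/6 = 3 + (-2 + q²/6) = 1 + q²/6)
(s(8, -1*0) - 4)*n(S) = ((1 + (⅙)*8²) - 4)*2 = ((1 + (⅙)*64) - 4)*2 = ((1 + 32/3) - 4)*2 = (35/3 - 4)*2 = (23/3)*2 = 46/3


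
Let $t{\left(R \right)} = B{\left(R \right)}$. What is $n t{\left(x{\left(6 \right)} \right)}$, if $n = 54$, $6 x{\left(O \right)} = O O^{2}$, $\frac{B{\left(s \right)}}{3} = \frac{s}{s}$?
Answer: $162$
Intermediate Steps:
$B{\left(s \right)} = 3$ ($B{\left(s \right)} = 3 \frac{s}{s} = 3 \cdot 1 = 3$)
$x{\left(O \right)} = \frac{O^{3}}{6}$ ($x{\left(O \right)} = \frac{O O^{2}}{6} = \frac{O^{3}}{6}$)
$t{\left(R \right)} = 3$
$n t{\left(x{\left(6 \right)} \right)} = 54 \cdot 3 = 162$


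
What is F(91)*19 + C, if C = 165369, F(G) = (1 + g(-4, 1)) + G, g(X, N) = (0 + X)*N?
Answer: 167041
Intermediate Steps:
g(X, N) = N*X (g(X, N) = X*N = N*X)
F(G) = -3 + G (F(G) = (1 + 1*(-4)) + G = (1 - 4) + G = -3 + G)
F(91)*19 + C = (-3 + 91)*19 + 165369 = 88*19 + 165369 = 1672 + 165369 = 167041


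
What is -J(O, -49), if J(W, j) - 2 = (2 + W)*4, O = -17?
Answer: 58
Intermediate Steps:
J(W, j) = 10 + 4*W (J(W, j) = 2 + (2 + W)*4 = 2 + (8 + 4*W) = 10 + 4*W)
-J(O, -49) = -(10 + 4*(-17)) = -(10 - 68) = -1*(-58) = 58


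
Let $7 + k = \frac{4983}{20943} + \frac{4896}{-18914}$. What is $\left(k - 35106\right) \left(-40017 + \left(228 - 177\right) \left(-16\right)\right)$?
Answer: $\frac{2427090129215904}{1692803} \approx 1.4338 \cdot 10^{9}$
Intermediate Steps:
$k = - \frac{463516630}{66019317}$ ($k = -7 + \left(\frac{4983}{20943} + \frac{4896}{-18914}\right) = -7 + \left(4983 \cdot \frac{1}{20943} + 4896 \left(- \frac{1}{18914}\right)\right) = -7 + \left(\frac{1661}{6981} - \frac{2448}{9457}\right) = -7 - \frac{1381411}{66019317} = - \frac{463516630}{66019317} \approx -7.0209$)
$\left(k - 35106\right) \left(-40017 + \left(228 - 177\right) \left(-16\right)\right) = \left(- \frac{463516630}{66019317} - 35106\right) \left(-40017 + \left(228 - 177\right) \left(-16\right)\right) = - \frac{2318137659232 \left(-40017 + 51 \left(-16\right)\right)}{66019317} = - \frac{2318137659232 \left(-40017 - 816\right)}{66019317} = \left(- \frac{2318137659232}{66019317}\right) \left(-40833\right) = \frac{2427090129215904}{1692803}$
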